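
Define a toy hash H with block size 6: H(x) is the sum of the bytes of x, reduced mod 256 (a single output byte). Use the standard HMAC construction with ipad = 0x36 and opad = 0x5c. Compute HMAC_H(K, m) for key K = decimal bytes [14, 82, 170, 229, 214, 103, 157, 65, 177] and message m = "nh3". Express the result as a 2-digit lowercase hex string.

Key decimal bytes [14, 82, 170, 229, 214, 103, 157, 65, 177] = 0e 52 aa e5 d6 67 9d 41 b1 is 9 bytes > B = 6, so hash it first: H(key) = bb, then zero-pad to 6 bytes: K' = bb 00 00 00 00 00.
K' ⊕ ipad = 8d 36 36 36 36 36.  K' ⊕ opad = e7 5c 5c 5c 5c 5c.
Inner input = (K'⊕ipad) ∥ m = 8d 36 36 36 36 36 ∥ 6e 68 33.
Inner hash: sum = 141+54+54+54+54+54+110+104+51 = 676; mod 256 = 164 → a4.
Outer input = (K'⊕opad) ∥ inner = e7 5c 5c 5c 5c 5c ∥ a4.
Outer hash (tag): sum = 231+92+92+92+92+92+164 = 855; mod 256 = 87 → 57.

57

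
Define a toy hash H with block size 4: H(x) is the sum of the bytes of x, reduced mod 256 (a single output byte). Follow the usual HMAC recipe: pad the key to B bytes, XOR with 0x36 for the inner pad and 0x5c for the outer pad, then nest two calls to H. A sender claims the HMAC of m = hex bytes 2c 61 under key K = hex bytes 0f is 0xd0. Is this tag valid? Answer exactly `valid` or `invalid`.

Key hex bytes 0f is 1 byte ≤ B = 4; zero-pad to 4 bytes: K' = 0f 00 00 00.
K' ⊕ ipad = 39 36 36 36; K' ⊕ opad = 53 5c 5c 5c.
Inner hash: sum = 57+54+54+54+44+97 = 360; mod 256 = 104 → 68.
Outer hash (recomputed tag): sum = 83+92+92+92+104 = 463; mod 256 = 207 → cf.
Recomputed tag = cf; claimed = d0 → mismatch.

invalid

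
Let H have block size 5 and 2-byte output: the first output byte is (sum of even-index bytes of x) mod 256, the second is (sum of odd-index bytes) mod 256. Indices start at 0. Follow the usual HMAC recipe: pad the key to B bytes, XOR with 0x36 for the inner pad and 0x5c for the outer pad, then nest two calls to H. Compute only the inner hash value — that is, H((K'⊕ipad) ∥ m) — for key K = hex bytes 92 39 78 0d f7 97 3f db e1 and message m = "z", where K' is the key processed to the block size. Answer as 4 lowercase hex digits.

Key hex bytes 92 39 78 0d f7 97 3f db e1 is 9 bytes > B = 5, so hash it first: H(key) = 21 b8, then zero-pad to 5 bytes: K' = 21 b8 00 00 00.
K' ⊕ ipad = 17 8e 36 36 36.
Inner input = 17 8e 36 36 36 ∥ 7a.
Inner hash: even-index sum = 131 mod 256 = 131; odd-index sum = 318 mod 256 = 62 → 83 3e.

833e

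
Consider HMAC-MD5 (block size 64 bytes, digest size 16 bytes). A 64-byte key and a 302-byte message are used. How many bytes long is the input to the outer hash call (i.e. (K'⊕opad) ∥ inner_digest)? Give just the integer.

80

Key is 64 ≤ 64 bytes, zero-padded: |K'| = 64.
Outer input = (K'⊕opad) ∥ H(inner) → 64 + 16 = 80 bytes.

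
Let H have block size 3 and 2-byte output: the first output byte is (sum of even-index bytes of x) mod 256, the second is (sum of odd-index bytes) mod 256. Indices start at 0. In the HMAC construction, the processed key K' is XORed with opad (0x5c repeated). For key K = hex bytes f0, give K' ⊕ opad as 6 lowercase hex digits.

Key hex bytes f0 is 1 byte ≤ B = 3; zero-pad to 3 bytes: K' = f0 00 00.
XOR each byte with 0x5c: f0⊕5c=ac, 00⊕5c=5c, 00⊕5c=5c.

ac5c5c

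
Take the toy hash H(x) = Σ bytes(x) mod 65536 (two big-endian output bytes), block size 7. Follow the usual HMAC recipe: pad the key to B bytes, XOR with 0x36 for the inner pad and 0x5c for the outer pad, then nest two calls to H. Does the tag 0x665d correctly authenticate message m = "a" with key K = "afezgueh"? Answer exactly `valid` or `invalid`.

invalid

Key "afezgueh" = 61 66 65 7a 67 75 65 68 is 8 bytes > B = 7, so hash it first: H(key) = 03 4f, then zero-pad to 7 bytes: K' = 03 4f 00 00 00 00 00.
K' ⊕ ipad = 35 79 36 36 36 36 36; K' ⊕ opad = 5f 13 5c 5c 5c 5c 5c.
Inner hash: sum = 53+121+54+54+54+54+54+97 = 541 → 02 1d.
Outer hash (recomputed tag): sum = 95+19+92+92+92+92+92+2+29 = 605 → 02 5d.
Recomputed tag = 025d; claimed = 665d → mismatch.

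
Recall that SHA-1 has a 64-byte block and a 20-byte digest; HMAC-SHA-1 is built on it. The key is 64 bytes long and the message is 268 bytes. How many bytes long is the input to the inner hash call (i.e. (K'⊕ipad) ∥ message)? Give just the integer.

332

Key is 64 ≤ 64 bytes, zero-padded: |K'| = 64.
Inner input = (K'⊕ipad) ∥ m → 64 + 268 = 332 bytes.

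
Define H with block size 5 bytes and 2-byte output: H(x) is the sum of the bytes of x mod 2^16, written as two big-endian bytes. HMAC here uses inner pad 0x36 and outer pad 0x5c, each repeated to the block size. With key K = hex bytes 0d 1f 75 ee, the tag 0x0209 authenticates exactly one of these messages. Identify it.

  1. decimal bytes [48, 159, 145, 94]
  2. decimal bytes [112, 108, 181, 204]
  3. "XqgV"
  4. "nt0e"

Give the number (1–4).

3

Key hex bytes 0d 1f 75 ee is 4 bytes ≤ B = 5; zero-pad to 5 bytes: K' = 0d 1f 75 ee 00.
K' ⊕ ipad = 3b 29 43 d8 36; K' ⊕ opad = 51 43 29 b2 5c.
m1: inner = H(3b 29 43 d8 36 30 9f 91 5e) = 03 73; tag = H(51 43 29 b2 5c 03 73) = 0241
m2: inner = H(3b 29 43 d8 36 70 6c b5 cc) = 04 12; tag = H(51 43 29 b2 5c 04 12) = 01e1
m3: inner = H(3b 29 43 d8 36 58 71 67 56) = 03 3b; tag = H(51 43 29 b2 5c 03 3b) = 0209 ← matches
m4: inner = H(3b 29 43 d8 36 6e 74 30 65) = 03 2c; tag = H(51 43 29 b2 5c 03 2c) = 01fa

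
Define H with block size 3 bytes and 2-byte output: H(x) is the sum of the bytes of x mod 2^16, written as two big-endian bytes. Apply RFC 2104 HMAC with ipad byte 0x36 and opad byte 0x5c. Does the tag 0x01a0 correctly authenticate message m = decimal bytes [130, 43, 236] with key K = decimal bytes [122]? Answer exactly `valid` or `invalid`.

Key decimal bytes [122] = 7a is 1 byte ≤ B = 3; zero-pad to 3 bytes: K' = 7a 00 00.
K' ⊕ ipad = 4c 36 36; K' ⊕ opad = 26 5c 5c.
Inner hash: sum = 76+54+54+130+43+236 = 593 → 02 51.
Outer hash (recomputed tag): sum = 38+92+92+2+81 = 305 → 01 31.
Recomputed tag = 0131; claimed = 01a0 → mismatch.

invalid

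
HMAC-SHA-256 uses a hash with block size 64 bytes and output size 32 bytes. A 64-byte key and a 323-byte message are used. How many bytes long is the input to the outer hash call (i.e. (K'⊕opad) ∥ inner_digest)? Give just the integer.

Key is 64 ≤ 64 bytes, zero-padded: |K'| = 64.
Outer input = (K'⊕opad) ∥ H(inner) → 64 + 32 = 96 bytes.

96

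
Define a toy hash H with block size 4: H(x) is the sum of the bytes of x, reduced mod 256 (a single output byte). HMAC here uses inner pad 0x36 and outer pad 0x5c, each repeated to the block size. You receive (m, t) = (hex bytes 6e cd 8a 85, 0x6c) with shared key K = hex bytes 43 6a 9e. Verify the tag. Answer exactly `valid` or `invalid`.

valid

Key hex bytes 43 6a 9e is 3 bytes ≤ B = 4; zero-pad to 4 bytes: K' = 43 6a 9e 00.
K' ⊕ ipad = 75 5c a8 36; K' ⊕ opad = 1f 36 c2 5c.
Inner hash: sum = 117+92+168+54+110+205+138+133 = 1017; mod 256 = 249 → f9.
Outer hash (recomputed tag): sum = 31+54+194+92+249 = 620; mod 256 = 108 → 6c.
Recomputed tag = 6c; claimed = 6c → match.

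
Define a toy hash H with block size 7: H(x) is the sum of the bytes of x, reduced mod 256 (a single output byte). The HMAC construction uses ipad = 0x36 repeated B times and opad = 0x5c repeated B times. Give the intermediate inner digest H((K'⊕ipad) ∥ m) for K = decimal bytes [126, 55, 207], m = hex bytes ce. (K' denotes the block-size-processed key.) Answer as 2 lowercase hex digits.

e8

Key decimal bytes [126, 55, 207] = 7e 37 cf is 3 bytes ≤ B = 7; zero-pad to 7 bytes: K' = 7e 37 cf 00 00 00 00.
K' ⊕ ipad = 48 01 f9 36 36 36 36.
Inner input = 48 01 f9 36 36 36 36 ∥ ce.
Inner hash: sum = 72+1+249+54+54+54+54+206 = 744; mod 256 = 232 → e8.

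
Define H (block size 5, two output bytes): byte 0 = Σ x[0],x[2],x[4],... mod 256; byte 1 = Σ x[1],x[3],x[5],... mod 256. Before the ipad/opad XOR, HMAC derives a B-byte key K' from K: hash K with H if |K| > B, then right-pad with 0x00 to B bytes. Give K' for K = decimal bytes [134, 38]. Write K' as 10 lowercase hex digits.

8626000000

Key decimal bytes [134, 38] = 86 26 is 2 bytes ≤ B = 5; zero-pad to 5 bytes: K' = 86 26 00 00 00.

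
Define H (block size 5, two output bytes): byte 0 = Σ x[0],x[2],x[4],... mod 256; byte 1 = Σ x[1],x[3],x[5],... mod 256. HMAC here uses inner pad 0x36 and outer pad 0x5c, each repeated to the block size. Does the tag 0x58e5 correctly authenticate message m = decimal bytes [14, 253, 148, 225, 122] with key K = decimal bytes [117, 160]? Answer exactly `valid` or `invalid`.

invalid

Key decimal bytes [117, 160] = 75 a0 is 2 bytes ≤ B = 5; zero-pad to 5 bytes: K' = 75 a0 00 00 00.
K' ⊕ ipad = 43 96 36 36 36; K' ⊕ opad = 29 fc 5c 5c 5c.
Inner hash: even-index sum = 653 mod 256 = 141; odd-index sum = 488 mod 256 = 232 → 8d e8.
Outer hash (recomputed tag): even-index sum = 457 mod 256 = 201; odd-index sum = 485 mod 256 = 229 → c9 e5.
Recomputed tag = c9e5; claimed = 58e5 → mismatch.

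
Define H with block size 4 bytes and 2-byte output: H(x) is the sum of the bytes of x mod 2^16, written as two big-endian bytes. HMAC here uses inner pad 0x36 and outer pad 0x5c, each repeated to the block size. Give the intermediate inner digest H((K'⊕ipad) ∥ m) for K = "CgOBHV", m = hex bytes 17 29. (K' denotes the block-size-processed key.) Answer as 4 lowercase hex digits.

Key "CgOBHV" = 43 67 4f 42 48 56 is 6 bytes > B = 4, so hash it first: H(key) = 01 d9, then zero-pad to 4 bytes: K' = 01 d9 00 00.
K' ⊕ ipad = 37 ef 36 36.
Inner input = 37 ef 36 36 ∥ 17 29.
Inner hash: sum = 55+239+54+54+23+41 = 466 → 01 d2.

01d2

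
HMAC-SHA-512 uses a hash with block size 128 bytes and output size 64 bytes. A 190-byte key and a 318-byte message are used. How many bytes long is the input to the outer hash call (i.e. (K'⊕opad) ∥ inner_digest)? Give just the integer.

Key is 190 > 128 bytes, so it is hashed to 64 bytes then zero-padded to 128: |K'| = 128.
Outer input = (K'⊕opad) ∥ H(inner) → 128 + 64 = 192 bytes.

192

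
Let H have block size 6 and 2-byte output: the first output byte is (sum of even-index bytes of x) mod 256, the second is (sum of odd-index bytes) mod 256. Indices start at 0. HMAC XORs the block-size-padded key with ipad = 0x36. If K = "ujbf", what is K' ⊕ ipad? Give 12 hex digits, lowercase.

Key "ujbf" = 75 6a 62 66 is 4 bytes ≤ B = 6; zero-pad to 6 bytes: K' = 75 6a 62 66 00 00.
XOR each byte with 0x36: 75⊕36=43, 6a⊕36=5c, 62⊕36=54, 66⊕36=50, 00⊕36=36, 00⊕36=36.

435c54503636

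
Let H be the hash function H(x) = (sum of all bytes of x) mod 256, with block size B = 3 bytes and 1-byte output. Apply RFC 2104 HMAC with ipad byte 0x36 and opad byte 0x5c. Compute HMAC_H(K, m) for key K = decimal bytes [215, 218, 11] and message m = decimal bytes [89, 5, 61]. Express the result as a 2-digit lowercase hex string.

Key decimal bytes [215, 218, 11] = d7 da 0b is exactly B = 3 bytes: K' = d7 da 0b.
K' ⊕ ipad = e1 ec 3d.  K' ⊕ opad = 8b 86 57.
Inner input = (K'⊕ipad) ∥ m = e1 ec 3d ∥ 59 05 3d.
Inner hash: sum = 225+236+61+89+5+61 = 677; mod 256 = 165 → a5.
Outer input = (K'⊕opad) ∥ inner = 8b 86 57 ∥ a5.
Outer hash (tag): sum = 139+134+87+165 = 525; mod 256 = 13 → 0d.

0d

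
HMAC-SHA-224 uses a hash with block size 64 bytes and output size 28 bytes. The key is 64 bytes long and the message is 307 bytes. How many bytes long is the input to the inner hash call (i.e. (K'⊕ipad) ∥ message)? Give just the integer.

371

Key is 64 ≤ 64 bytes, zero-padded: |K'| = 64.
Inner input = (K'⊕ipad) ∥ m → 64 + 307 = 371 bytes.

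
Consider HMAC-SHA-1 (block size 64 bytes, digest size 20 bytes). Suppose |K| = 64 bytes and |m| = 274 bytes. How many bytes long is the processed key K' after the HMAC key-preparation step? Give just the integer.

64

Key is 64 ≤ 64 bytes, zero-padded: |K'| = 64.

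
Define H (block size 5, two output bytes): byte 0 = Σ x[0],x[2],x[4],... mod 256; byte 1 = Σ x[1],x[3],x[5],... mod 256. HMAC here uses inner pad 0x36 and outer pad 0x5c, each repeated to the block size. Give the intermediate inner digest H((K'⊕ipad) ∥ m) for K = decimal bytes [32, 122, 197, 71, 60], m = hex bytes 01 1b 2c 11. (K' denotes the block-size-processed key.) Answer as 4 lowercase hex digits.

3fea

Key decimal bytes [32, 122, 197, 71, 60] = 20 7a c5 47 3c is exactly B = 5 bytes: K' = 20 7a c5 47 3c.
K' ⊕ ipad = 16 4c f3 71 0a.
Inner input = 16 4c f3 71 0a ∥ 01 1b 2c 11.
Inner hash: even-index sum = 319 mod 256 = 63; odd-index sum = 234 mod 256 = 234 → 3f ea.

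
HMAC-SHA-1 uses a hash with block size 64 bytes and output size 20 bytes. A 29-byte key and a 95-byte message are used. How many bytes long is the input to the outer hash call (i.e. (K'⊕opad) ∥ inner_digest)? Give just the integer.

84

Key is 29 ≤ 64 bytes, zero-padded: |K'| = 64.
Outer input = (K'⊕opad) ∥ H(inner) → 64 + 20 = 84 bytes.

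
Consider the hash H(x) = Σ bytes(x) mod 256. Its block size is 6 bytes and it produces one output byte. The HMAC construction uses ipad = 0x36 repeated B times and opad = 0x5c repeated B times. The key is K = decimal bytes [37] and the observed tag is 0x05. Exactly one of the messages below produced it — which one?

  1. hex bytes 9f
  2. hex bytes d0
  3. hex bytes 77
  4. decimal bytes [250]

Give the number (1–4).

Key decimal bytes [37] = 25 is 1 byte ≤ B = 6; zero-pad to 6 bytes: K' = 25 00 00 00 00 00.
K' ⊕ ipad = 13 36 36 36 36 36; K' ⊕ opad = 79 5c 5c 5c 5c 5c.
m1: inner = H(13 36 36 36 36 36 9f) = c0; tag = H(79 5c 5c 5c 5c 5c c0) = 05 ← matches
m2: inner = H(13 36 36 36 36 36 d0) = f1; tag = H(79 5c 5c 5c 5c 5c f1) = 36
m3: inner = H(13 36 36 36 36 36 77) = 98; tag = H(79 5c 5c 5c 5c 5c 98) = dd
m4: inner = H(13 36 36 36 36 36 fa) = 1b; tag = H(79 5c 5c 5c 5c 5c 1b) = 60

1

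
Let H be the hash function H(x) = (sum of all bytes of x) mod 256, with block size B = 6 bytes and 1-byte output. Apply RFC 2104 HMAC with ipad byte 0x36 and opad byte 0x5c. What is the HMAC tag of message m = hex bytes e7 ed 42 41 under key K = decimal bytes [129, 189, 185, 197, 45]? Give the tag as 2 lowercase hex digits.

Key decimal bytes [129, 189, 185, 197, 45] = 81 bd b9 c5 2d is 5 bytes ≤ B = 6; zero-pad to 6 bytes: K' = 81 bd b9 c5 2d 00.
K' ⊕ ipad = b7 8b 8f f3 1b 36.  K' ⊕ opad = dd e1 e5 99 71 5c.
Inner input = (K'⊕ipad) ∥ m = b7 8b 8f f3 1b 36 ∥ e7 ed 42 41.
Inner hash: sum = 183+139+143+243+27+54+231+237+66+65 = 1388; mod 256 = 108 → 6c.
Outer input = (K'⊕opad) ∥ inner = dd e1 e5 99 71 5c ∥ 6c.
Outer hash (tag): sum = 221+225+229+153+113+92+108 = 1141; mod 256 = 117 → 75.

75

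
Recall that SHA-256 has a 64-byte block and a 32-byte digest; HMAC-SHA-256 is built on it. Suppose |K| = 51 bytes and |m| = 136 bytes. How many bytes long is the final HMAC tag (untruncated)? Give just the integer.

The tag is one SHA-256 digest: 32 bytes.

32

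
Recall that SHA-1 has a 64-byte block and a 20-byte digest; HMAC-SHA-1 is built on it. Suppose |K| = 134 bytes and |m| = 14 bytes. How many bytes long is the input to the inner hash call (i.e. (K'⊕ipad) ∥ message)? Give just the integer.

Key is 134 > 64 bytes, so it is hashed to 20 bytes then zero-padded to 64: |K'| = 64.
Inner input = (K'⊕ipad) ∥ m → 64 + 14 = 78 bytes.

78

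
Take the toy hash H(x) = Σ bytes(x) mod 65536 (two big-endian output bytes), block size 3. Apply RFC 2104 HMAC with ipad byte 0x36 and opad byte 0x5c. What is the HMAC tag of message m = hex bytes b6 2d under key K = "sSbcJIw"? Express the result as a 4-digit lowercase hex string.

Key "sSbcJIw" = 73 53 62 63 4a 49 77 is 7 bytes > B = 3, so hash it first: H(key) = 02 95, then zero-pad to 3 bytes: K' = 02 95 00.
K' ⊕ ipad = 34 a3 36.  K' ⊕ opad = 5e c9 5c.
Inner input = (K'⊕ipad) ∥ m = 34 a3 36 ∥ b6 2d.
Inner hash: sum = 52+163+54+182+45 = 496 → 01 f0.
Outer input = (K'⊕opad) ∥ inner = 5e c9 5c ∥ 01 f0.
Outer hash (tag): sum = 94+201+92+1+240 = 628 → 02 74.

0274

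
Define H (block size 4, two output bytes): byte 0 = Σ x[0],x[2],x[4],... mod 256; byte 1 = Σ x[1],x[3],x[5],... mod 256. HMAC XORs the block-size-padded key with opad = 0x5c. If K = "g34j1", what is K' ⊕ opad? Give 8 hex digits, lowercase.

Key "g34j1" = 67 33 34 6a 31 is 5 bytes > B = 4, so hash it first: H(key) = cc 9d, then zero-pad to 4 bytes: K' = cc 9d 00 00.
XOR each byte with 0x5c: cc⊕5c=90, 9d⊕5c=c1, 00⊕5c=5c, 00⊕5c=5c.

90c15c5c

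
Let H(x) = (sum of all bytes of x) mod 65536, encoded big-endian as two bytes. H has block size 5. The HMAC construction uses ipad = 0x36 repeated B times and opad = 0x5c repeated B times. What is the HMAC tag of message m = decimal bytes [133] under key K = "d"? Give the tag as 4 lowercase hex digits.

0258

Key "d" = 64 is 1 byte ≤ B = 5; zero-pad to 5 bytes: K' = 64 00 00 00 00.
K' ⊕ ipad = 52 36 36 36 36.  K' ⊕ opad = 38 5c 5c 5c 5c.
Inner input = (K'⊕ipad) ∥ m = 52 36 36 36 36 ∥ 85.
Inner hash: sum = 82+54+54+54+54+133 = 431 → 01 af.
Outer input = (K'⊕opad) ∥ inner = 38 5c 5c 5c 5c ∥ 01 af.
Outer hash (tag): sum = 56+92+92+92+92+1+175 = 600 → 02 58.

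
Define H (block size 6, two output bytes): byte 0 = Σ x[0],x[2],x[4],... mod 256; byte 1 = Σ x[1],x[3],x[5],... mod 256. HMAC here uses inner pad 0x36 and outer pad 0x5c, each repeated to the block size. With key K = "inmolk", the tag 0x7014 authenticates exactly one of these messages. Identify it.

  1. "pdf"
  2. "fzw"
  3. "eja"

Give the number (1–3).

Key "inmolk" = 69 6e 6d 6f 6c 6b is exactly B = 6 bytes: K' = 69 6e 6d 6f 6c 6b.
K' ⊕ ipad = 5f 58 5b 59 5a 5d; K' ⊕ opad = 35 32 31 33 30 37.
m1: inner = H(5f 58 5b 59 5a 5d 70 64 66) = ea 72; tag = H(35 32 31 33 30 37 ea 72) = 800e
m2: inner = H(5f 58 5b 59 5a 5d 66 7a 77) = f1 88; tag = H(35 32 31 33 30 37 f1 88) = 8724
m3: inner = H(5f 58 5b 59 5a 5d 65 6a 61) = da 78; tag = H(35 32 31 33 30 37 da 78) = 7014 ← matches

3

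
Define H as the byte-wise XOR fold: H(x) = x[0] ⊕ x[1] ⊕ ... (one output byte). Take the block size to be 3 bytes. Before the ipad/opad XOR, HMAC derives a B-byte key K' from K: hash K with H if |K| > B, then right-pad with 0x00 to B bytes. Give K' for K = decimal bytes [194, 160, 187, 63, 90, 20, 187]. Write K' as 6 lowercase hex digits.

|K| = 7 > B = 3, so first hash the key.
H(K): XOR c2⊕a0⊕bb⊕3f⊕5a⊕14⊕bb = 13.
Zero-pad H(K) = 13 to 3 bytes: K' = 13 00 00.

130000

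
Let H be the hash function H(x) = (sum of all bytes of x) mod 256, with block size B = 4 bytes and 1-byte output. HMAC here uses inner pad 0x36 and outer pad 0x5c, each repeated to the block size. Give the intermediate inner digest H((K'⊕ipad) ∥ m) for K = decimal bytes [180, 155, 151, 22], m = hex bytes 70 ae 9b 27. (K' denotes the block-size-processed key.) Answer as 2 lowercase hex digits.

Key decimal bytes [180, 155, 151, 22] = b4 9b 97 16 is exactly B = 4 bytes: K' = b4 9b 97 16.
K' ⊕ ipad = 82 ad a1 20.
Inner input = 82 ad a1 20 ∥ 70 ae 9b 27.
Inner hash: sum = 130+173+161+32+112+174+155+39 = 976; mod 256 = 208 → d0.

d0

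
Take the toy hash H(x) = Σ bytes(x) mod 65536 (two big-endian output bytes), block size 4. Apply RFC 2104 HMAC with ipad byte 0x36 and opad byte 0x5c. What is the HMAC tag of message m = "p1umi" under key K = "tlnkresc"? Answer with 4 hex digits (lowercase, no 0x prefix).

0230

Key "tlnkresc" = 74 6c 6e 6b 72 65 73 63 is 8 bytes > B = 4, so hash it first: H(key) = 03 66, then zero-pad to 4 bytes: K' = 03 66 00 00.
K' ⊕ ipad = 35 50 36 36.  K' ⊕ opad = 5f 3a 5c 5c.
Inner input = (K'⊕ipad) ∥ m = 35 50 36 36 ∥ 70 31 75 6d 69.
Inner hash: sum = 53+80+54+54+112+49+117+109+105 = 733 → 02 dd.
Outer input = (K'⊕opad) ∥ inner = 5f 3a 5c 5c ∥ 02 dd.
Outer hash (tag): sum = 95+58+92+92+2+221 = 560 → 02 30.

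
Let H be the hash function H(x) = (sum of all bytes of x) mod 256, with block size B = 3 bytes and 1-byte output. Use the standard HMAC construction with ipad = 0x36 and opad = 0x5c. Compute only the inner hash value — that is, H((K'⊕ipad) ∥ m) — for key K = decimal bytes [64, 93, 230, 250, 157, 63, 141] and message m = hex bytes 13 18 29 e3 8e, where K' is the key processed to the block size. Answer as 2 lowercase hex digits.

01

Key decimal bytes [64, 93, 230, 250, 157, 63, 141] = 40 5d e6 fa 9d 3f 8d is 7 bytes > B = 3, so hash it first: H(key) = e6, then zero-pad to 3 bytes: K' = e6 00 00.
K' ⊕ ipad = d0 36 36.
Inner input = d0 36 36 ∥ 13 18 29 e3 8e.
Inner hash: sum = 208+54+54+19+24+41+227+142 = 769; mod 256 = 1 → 01.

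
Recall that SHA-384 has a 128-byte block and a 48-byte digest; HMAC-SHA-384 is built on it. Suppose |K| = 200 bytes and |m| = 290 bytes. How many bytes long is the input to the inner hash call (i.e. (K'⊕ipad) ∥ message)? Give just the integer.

418

Key is 200 > 128 bytes, so it is hashed to 48 bytes then zero-padded to 128: |K'| = 128.
Inner input = (K'⊕ipad) ∥ m → 128 + 290 = 418 bytes.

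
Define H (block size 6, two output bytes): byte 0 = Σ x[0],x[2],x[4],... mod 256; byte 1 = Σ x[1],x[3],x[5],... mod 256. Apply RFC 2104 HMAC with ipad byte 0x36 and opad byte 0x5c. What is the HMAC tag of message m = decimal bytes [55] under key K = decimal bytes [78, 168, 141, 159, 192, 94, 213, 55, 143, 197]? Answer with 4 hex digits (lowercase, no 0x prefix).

Key decimal bytes [78, 168, 141, 159, 192, 94, 213, 55, 143, 197] = 4e a8 8d 9f c0 5e d5 37 8f c5 is 10 bytes > B = 6, so hash it first: H(key) = ff a1, then zero-pad to 6 bytes: K' = ff a1 00 00 00 00.
K' ⊕ ipad = c9 97 36 36 36 36.  K' ⊕ opad = a3 fd 5c 5c 5c 5c.
Inner input = (K'⊕ipad) ∥ m = c9 97 36 36 36 36 ∥ 37.
Inner hash: even-index sum = 364 mod 256 = 108; odd-index sum = 259 mod 256 = 3 → 6c 03.
Outer input = (K'⊕opad) ∥ inner = a3 fd 5c 5c 5c 5c ∥ 6c 03.
Outer hash (tag): even-index sum = 455 mod 256 = 199; odd-index sum = 440 mod 256 = 184 → c7 b8.

c7b8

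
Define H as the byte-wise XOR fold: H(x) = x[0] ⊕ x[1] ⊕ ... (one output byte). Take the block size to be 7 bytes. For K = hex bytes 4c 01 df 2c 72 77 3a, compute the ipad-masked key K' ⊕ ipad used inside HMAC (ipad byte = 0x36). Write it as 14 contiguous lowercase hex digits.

Key hex bytes 4c 01 df 2c 72 77 3a is exactly B = 7 bytes: K' = 4c 01 df 2c 72 77 3a.
XOR each byte with 0x36: 4c⊕36=7a, 01⊕36=37, df⊕36=e9, 2c⊕36=1a, 72⊕36=44, 77⊕36=41, 3a⊕36=0c.

7a37e91a44410c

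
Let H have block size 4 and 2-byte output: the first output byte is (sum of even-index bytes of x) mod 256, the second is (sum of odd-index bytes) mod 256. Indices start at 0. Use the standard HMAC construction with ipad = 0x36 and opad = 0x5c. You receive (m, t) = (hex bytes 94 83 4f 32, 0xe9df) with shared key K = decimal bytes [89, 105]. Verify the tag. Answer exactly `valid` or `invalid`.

invalid

Key decimal bytes [89, 105] = 59 69 is 2 bytes ≤ B = 4; zero-pad to 4 bytes: K' = 59 69 00 00.
K' ⊕ ipad = 6f 5f 36 36; K' ⊕ opad = 05 35 5c 5c.
Inner hash: even-index sum = 392 mod 256 = 136; odd-index sum = 330 mod 256 = 74 → 88 4a.
Outer hash (recomputed tag): even-index sum = 233 mod 256 = 233; odd-index sum = 219 mod 256 = 219 → e9 db.
Recomputed tag = e9db; claimed = e9df → mismatch.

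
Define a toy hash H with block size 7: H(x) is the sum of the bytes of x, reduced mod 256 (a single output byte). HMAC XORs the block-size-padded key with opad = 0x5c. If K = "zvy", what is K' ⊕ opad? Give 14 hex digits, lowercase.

Key "zvy" = 7a 76 79 is 3 bytes ≤ B = 7; zero-pad to 7 bytes: K' = 7a 76 79 00 00 00 00.
XOR each byte with 0x5c: 7a⊕5c=26, 76⊕5c=2a, 79⊕5c=25, 00⊕5c=5c, 00⊕5c=5c, 00⊕5c=5c, 00⊕5c=5c.

262a255c5c5c5c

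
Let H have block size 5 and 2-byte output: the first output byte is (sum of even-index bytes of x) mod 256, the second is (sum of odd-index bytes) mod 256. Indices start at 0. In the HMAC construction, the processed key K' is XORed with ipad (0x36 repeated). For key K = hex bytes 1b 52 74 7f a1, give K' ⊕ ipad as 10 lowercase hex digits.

2d64424997

Key hex bytes 1b 52 74 7f a1 is exactly B = 5 bytes: K' = 1b 52 74 7f a1.
XOR each byte with 0x36: 1b⊕36=2d, 52⊕36=64, 74⊕36=42, 7f⊕36=49, a1⊕36=97.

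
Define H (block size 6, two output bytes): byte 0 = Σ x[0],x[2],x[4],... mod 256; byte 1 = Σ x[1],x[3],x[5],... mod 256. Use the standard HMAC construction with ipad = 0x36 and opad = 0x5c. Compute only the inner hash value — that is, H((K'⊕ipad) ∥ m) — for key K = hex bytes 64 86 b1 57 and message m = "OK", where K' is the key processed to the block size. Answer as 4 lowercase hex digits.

5e92

Key hex bytes 64 86 b1 57 is 4 bytes ≤ B = 6; zero-pad to 6 bytes: K' = 64 86 b1 57 00 00.
K' ⊕ ipad = 52 b0 87 61 36 36.
Inner input = 52 b0 87 61 36 36 ∥ 4f 4b.
Inner hash: even-index sum = 350 mod 256 = 94; odd-index sum = 402 mod 256 = 146 → 5e 92.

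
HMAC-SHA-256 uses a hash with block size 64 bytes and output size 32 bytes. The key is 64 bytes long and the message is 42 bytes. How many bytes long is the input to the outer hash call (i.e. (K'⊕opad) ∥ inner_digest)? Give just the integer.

Key is 64 ≤ 64 bytes, zero-padded: |K'| = 64.
Outer input = (K'⊕opad) ∥ H(inner) → 64 + 32 = 96 bytes.

96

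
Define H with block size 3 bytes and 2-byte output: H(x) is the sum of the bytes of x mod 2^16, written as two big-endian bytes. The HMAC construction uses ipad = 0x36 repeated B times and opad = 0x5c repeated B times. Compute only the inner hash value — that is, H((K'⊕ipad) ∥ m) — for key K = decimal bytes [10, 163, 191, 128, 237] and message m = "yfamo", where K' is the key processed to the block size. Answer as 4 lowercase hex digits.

Key decimal bytes [10, 163, 191, 128, 237] = 0a a3 bf 80 ed is 5 bytes > B = 3, so hash it first: H(key) = 02 d9, then zero-pad to 3 bytes: K' = 02 d9 00.
K' ⊕ ipad = 34 ef 36.
Inner input = 34 ef 36 ∥ 79 66 61 6d 6f.
Inner hash: sum = 52+239+54+121+102+97+109+111 = 885 → 03 75.

0375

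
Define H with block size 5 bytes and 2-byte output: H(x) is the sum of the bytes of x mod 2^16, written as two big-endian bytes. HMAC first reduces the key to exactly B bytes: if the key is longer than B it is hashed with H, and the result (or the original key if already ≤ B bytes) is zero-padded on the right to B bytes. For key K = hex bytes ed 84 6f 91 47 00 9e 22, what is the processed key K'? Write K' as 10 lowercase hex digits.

|K| = 8 > B = 5, so first hash the key.
H(K): sum = 237+132+111+145+71+0+158+34 = 888 → 03 78.
Zero-pad H(K) = 03 78 to 5 bytes: K' = 03 78 00 00 00.

0378000000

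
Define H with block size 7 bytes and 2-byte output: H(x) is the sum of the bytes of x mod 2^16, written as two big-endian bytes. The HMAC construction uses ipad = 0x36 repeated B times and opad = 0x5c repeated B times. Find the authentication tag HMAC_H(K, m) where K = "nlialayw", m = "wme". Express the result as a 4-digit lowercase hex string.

Key "nlialayw" = 6e 6c 69 61 6c 61 79 77 is 8 bytes > B = 7, so hash it first: H(key) = 03 61, then zero-pad to 7 bytes: K' = 03 61 00 00 00 00 00.
K' ⊕ ipad = 35 57 36 36 36 36 36.  K' ⊕ opad = 5f 3d 5c 5c 5c 5c 5c.
Inner input = (K'⊕ipad) ∥ m = 35 57 36 36 36 36 36 ∥ 77 6d 65.
Inner hash: sum = 53+87+54+54+54+54+54+119+109+101 = 739 → 02 e3.
Outer input = (K'⊕opad) ∥ inner = 5f 3d 5c 5c 5c 5c 5c ∥ 02 e3.
Outer hash (tag): sum = 95+61+92+92+92+92+92+2+227 = 845 → 03 4d.

034d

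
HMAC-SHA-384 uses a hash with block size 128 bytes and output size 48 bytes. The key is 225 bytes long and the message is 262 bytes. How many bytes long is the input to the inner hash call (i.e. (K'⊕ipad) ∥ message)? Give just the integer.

390

Key is 225 > 128 bytes, so it is hashed to 48 bytes then zero-padded to 128: |K'| = 128.
Inner input = (K'⊕ipad) ∥ m → 128 + 262 = 390 bytes.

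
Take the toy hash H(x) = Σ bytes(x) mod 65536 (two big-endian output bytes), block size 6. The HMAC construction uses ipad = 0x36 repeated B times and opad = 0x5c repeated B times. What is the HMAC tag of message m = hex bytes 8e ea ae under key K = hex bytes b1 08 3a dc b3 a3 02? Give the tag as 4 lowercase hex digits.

Key hex bytes b1 08 3a dc b3 a3 02 is 7 bytes > B = 6, so hash it first: H(key) = 03 27, then zero-pad to 6 bytes: K' = 03 27 00 00 00 00.
K' ⊕ ipad = 35 11 36 36 36 36.  K' ⊕ opad = 5f 7b 5c 5c 5c 5c.
Inner input = (K'⊕ipad) ∥ m = 35 11 36 36 36 36 ∥ 8e ea ae.
Inner hash: sum = 53+17+54+54+54+54+142+234+174 = 836 → 03 44.
Outer input = (K'⊕opad) ∥ inner = 5f 7b 5c 5c 5c 5c ∥ 03 44.
Outer hash (tag): sum = 95+123+92+92+92+92+3+68 = 657 → 02 91.

0291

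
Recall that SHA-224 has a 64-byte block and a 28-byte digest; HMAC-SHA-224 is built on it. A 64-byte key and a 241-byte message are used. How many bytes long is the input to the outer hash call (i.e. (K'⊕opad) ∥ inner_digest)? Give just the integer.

92

Key is 64 ≤ 64 bytes, zero-padded: |K'| = 64.
Outer input = (K'⊕opad) ∥ H(inner) → 64 + 28 = 92 bytes.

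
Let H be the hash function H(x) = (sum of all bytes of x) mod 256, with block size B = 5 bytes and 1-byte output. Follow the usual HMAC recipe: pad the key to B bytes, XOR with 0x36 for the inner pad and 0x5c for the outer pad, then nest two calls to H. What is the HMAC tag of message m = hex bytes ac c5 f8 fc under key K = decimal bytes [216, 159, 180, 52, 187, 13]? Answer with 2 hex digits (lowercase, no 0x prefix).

39

Key decimal bytes [216, 159, 180, 52, 187, 13] = d8 9f b4 34 bb 0d is 6 bytes > B = 5, so hash it first: H(key) = 27, then zero-pad to 5 bytes: K' = 27 00 00 00 00.
K' ⊕ ipad = 11 36 36 36 36.  K' ⊕ opad = 7b 5c 5c 5c 5c.
Inner input = (K'⊕ipad) ∥ m = 11 36 36 36 36 ∥ ac c5 f8 fc.
Inner hash: sum = 17+54+54+54+54+172+197+248+252 = 1102; mod 256 = 78 → 4e.
Outer input = (K'⊕opad) ∥ inner = 7b 5c 5c 5c 5c ∥ 4e.
Outer hash (tag): sum = 123+92+92+92+92+78 = 569; mod 256 = 57 → 39.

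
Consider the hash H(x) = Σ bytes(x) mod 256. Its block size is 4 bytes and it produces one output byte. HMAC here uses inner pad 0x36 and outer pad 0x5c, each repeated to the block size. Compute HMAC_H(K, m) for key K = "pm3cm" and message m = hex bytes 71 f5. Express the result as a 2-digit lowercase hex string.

Key "pm3cm" = 70 6d 33 63 6d is 5 bytes > B = 4, so hash it first: H(key) = e0, then zero-pad to 4 bytes: K' = e0 00 00 00.
K' ⊕ ipad = d6 36 36 36.  K' ⊕ opad = bc 5c 5c 5c.
Inner input = (K'⊕ipad) ∥ m = d6 36 36 36 ∥ 71 f5.
Inner hash: sum = 214+54+54+54+113+245 = 734; mod 256 = 222 → de.
Outer input = (K'⊕opad) ∥ inner = bc 5c 5c 5c ∥ de.
Outer hash (tag): sum = 188+92+92+92+222 = 686; mod 256 = 174 → ae.

ae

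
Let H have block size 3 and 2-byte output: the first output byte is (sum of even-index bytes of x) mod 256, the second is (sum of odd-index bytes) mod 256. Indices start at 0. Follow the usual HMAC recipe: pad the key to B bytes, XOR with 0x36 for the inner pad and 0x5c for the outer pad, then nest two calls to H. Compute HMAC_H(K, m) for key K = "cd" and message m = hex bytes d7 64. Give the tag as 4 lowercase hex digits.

Key "cd" = 63 64 is 2 bytes ≤ B = 3; zero-pad to 3 bytes: K' = 63 64 00.
K' ⊕ ipad = 55 52 36.  K' ⊕ opad = 3f 38 5c.
Inner input = (K'⊕ipad) ∥ m = 55 52 36 ∥ d7 64.
Inner hash: even-index sum = 239 mod 256 = 239; odd-index sum = 297 mod 256 = 41 → ef 29.
Outer input = (K'⊕opad) ∥ inner = 3f 38 5c ∥ ef 29.
Outer hash (tag): even-index sum = 196 mod 256 = 196; odd-index sum = 295 mod 256 = 39 → c4 27.

c427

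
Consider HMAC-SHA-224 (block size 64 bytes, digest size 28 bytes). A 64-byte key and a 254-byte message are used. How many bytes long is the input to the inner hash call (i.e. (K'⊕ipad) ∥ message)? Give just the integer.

Key is 64 ≤ 64 bytes, zero-padded: |K'| = 64.
Inner input = (K'⊕ipad) ∥ m → 64 + 254 = 318 bytes.

318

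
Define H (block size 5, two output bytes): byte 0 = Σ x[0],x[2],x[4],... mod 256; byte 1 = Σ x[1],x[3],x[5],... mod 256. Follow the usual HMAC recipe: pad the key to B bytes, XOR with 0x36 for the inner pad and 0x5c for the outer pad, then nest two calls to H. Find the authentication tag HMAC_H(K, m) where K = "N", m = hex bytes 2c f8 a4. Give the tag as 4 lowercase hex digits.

0694

Key "N" = 4e is 1 byte ≤ B = 5; zero-pad to 5 bytes: K' = 4e 00 00 00 00.
K' ⊕ ipad = 78 36 36 36 36.  K' ⊕ opad = 12 5c 5c 5c 5c.
Inner input = (K'⊕ipad) ∥ m = 78 36 36 36 36 ∥ 2c f8 a4.
Inner hash: even-index sum = 476 mod 256 = 220; odd-index sum = 316 mod 256 = 60 → dc 3c.
Outer input = (K'⊕opad) ∥ inner = 12 5c 5c 5c 5c ∥ dc 3c.
Outer hash (tag): even-index sum = 262 mod 256 = 6; odd-index sum = 404 mod 256 = 148 → 06 94.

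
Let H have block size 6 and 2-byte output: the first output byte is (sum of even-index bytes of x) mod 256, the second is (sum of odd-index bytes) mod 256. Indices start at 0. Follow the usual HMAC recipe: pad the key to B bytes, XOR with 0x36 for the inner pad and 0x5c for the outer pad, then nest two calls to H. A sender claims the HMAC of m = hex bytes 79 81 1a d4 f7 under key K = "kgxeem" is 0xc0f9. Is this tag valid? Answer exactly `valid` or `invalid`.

Key "kgxeem" = 6b 67 78 65 65 6d is exactly B = 6 bytes: K' = 6b 67 78 65 65 6d.
K' ⊕ ipad = 5d 51 4e 53 53 5b; K' ⊕ opad = 37 3b 24 39 39 31.
Inner hash: even-index sum = 648 mod 256 = 136; odd-index sum = 596 mod 256 = 84 → 88 54.
Outer hash (recomputed tag): even-index sum = 284 mod 256 = 28; odd-index sum = 249 mod 256 = 249 → 1c f9.
Recomputed tag = 1cf9; claimed = c0f9 → mismatch.

invalid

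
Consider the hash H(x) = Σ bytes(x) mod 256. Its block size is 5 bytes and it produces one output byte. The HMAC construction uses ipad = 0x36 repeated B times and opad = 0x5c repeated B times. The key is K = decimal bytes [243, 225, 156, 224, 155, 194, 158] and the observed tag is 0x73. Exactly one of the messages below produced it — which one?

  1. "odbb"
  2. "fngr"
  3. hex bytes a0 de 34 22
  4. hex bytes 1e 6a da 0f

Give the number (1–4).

Key decimal bytes [243, 225, 156, 224, 155, 194, 158] = f3 e1 9c e0 9b c2 9e is 7 bytes > B = 5, so hash it first: H(key) = 4b, then zero-pad to 5 bytes: K' = 4b 00 00 00 00.
K' ⊕ ipad = 7d 36 36 36 36; K' ⊕ opad = 17 5c 5c 5c 5c.
m1: inner = H(7d 36 36 36 36 6f 64 62 62) = ec; tag = H(17 5c 5c 5c 5c ec) = 73 ← matches
m2: inner = H(7d 36 36 36 36 66 6e 67 72) = 02; tag = H(17 5c 5c 5c 5c 02) = 89
m3: inner = H(7d 36 36 36 36 a0 de 34 22) = 29; tag = H(17 5c 5c 5c 5c 29) = b0
m4: inner = H(7d 36 36 36 36 1e 6a da 0f) = c6; tag = H(17 5c 5c 5c 5c c6) = 4d

1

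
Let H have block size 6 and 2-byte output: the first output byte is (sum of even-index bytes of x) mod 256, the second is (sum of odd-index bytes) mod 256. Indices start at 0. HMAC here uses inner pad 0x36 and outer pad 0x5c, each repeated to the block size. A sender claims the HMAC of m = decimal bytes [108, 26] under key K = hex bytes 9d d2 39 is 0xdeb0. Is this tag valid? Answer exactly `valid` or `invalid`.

valid

Key hex bytes 9d d2 39 is 3 bytes ≤ B = 6; zero-pad to 6 bytes: K' = 9d d2 39 00 00 00.
K' ⊕ ipad = ab e4 0f 36 36 36; K' ⊕ opad = c1 8e 65 5c 5c 5c.
Inner hash: even-index sum = 348 mod 256 = 92; odd-index sum = 362 mod 256 = 106 → 5c 6a.
Outer hash (recomputed tag): even-index sum = 478 mod 256 = 222; odd-index sum = 432 mod 256 = 176 → de b0.
Recomputed tag = deb0; claimed = deb0 → match.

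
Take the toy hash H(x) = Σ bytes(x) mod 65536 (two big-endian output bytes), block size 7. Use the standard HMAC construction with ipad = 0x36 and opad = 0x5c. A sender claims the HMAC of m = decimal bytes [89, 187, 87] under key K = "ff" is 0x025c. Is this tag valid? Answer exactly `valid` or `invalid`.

valid

Key "ff" = 66 66 is 2 bytes ≤ B = 7; zero-pad to 7 bytes: K' = 66 66 00 00 00 00 00.
K' ⊕ ipad = 50 50 36 36 36 36 36; K' ⊕ opad = 3a 3a 5c 5c 5c 5c 5c.
Inner hash: sum = 80+80+54+54+54+54+54+89+187+87 = 793 → 03 19.
Outer hash (recomputed tag): sum = 58+58+92+92+92+92+92+3+25 = 604 → 02 5c.
Recomputed tag = 025c; claimed = 025c → match.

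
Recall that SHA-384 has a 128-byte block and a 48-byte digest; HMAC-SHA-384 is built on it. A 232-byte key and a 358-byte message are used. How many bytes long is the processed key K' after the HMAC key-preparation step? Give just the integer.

Key is 232 > 128 bytes, so it is hashed to 48 bytes then zero-padded to 128: |K'| = 128.

128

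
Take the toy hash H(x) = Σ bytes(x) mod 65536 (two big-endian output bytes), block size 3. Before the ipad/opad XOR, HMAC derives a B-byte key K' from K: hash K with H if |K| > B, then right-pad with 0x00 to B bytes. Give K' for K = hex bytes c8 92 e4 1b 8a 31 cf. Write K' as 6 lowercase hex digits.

|K| = 7 > B = 3, so first hash the key.
H(K): sum = 200+146+228+27+138+49+207 = 995 → 03 e3.
Zero-pad H(K) = 03 e3 to 3 bytes: K' = 03 e3 00.

03e300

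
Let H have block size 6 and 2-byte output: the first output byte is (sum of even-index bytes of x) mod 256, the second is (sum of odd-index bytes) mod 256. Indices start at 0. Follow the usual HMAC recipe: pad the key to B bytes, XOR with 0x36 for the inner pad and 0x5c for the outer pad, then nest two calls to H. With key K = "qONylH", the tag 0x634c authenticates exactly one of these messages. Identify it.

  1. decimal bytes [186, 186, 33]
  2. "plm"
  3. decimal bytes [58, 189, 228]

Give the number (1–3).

Key "qONylH" = 71 4f 4e 79 6c 48 is exactly B = 6 bytes: K' = 71 4f 4e 79 6c 48.
K' ⊕ ipad = 47 79 78 4f 5a 7e; K' ⊕ opad = 2d 13 12 25 30 14.
m1: inner = H(47 79 78 4f 5a 7e ba ba 21) = f4 00; tag = H(2d 13 12 25 30 14 f4 00) = 634c ← matches
m2: inner = H(47 79 78 4f 5a 7e 70 6c 6d) = f6 b2; tag = H(2d 13 12 25 30 14 f6 b2) = 65fe
m3: inner = H(47 79 78 4f 5a 7e 3a bd e4) = 37 03; tag = H(2d 13 12 25 30 14 37 03) = a64f

1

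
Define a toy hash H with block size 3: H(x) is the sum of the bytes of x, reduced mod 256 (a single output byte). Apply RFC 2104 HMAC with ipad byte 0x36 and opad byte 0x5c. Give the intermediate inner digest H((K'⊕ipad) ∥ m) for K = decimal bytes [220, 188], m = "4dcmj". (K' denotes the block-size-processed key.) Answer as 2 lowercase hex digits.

7c

Key decimal bytes [220, 188] = dc bc is 2 bytes ≤ B = 3; zero-pad to 3 bytes: K' = dc bc 00.
K' ⊕ ipad = ea 8a 36.
Inner input = ea 8a 36 ∥ 34 64 63 6d 6a.
Inner hash: sum = 234+138+54+52+100+99+109+106 = 892; mod 256 = 124 → 7c.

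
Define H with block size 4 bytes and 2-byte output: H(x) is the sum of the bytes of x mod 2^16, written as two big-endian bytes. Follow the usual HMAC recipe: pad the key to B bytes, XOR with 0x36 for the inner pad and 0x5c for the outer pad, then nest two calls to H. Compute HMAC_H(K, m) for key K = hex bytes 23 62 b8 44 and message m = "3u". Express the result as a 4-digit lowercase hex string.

01cc

Key hex bytes 23 62 b8 44 is exactly B = 4 bytes: K' = 23 62 b8 44.
K' ⊕ ipad = 15 54 8e 72.  K' ⊕ opad = 7f 3e e4 18.
Inner input = (K'⊕ipad) ∥ m = 15 54 8e 72 ∥ 33 75.
Inner hash: sum = 21+84+142+114+51+117 = 529 → 02 11.
Outer input = (K'⊕opad) ∥ inner = 7f 3e e4 18 ∥ 02 11.
Outer hash (tag): sum = 127+62+228+24+2+17 = 460 → 01 cc.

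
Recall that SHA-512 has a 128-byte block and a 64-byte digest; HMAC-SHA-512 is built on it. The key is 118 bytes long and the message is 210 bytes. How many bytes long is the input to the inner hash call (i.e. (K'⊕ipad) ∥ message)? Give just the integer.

Key is 118 ≤ 128 bytes, zero-padded: |K'| = 128.
Inner input = (K'⊕ipad) ∥ m → 128 + 210 = 338 bytes.

338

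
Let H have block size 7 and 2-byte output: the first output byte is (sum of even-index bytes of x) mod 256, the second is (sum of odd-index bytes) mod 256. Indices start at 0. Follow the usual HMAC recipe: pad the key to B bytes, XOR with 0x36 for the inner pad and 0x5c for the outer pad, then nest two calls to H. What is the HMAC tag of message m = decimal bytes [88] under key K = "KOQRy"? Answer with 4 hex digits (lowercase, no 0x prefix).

10e6

Key "KOQRy" = 4b 4f 51 52 79 is 5 bytes ≤ B = 7; zero-pad to 7 bytes: K' = 4b 4f 51 52 79 00 00.
K' ⊕ ipad = 7d 79 67 64 4f 36 36.  K' ⊕ opad = 17 13 0d 0e 25 5c 5c.
Inner input = (K'⊕ipad) ∥ m = 7d 79 67 64 4f 36 36 ∥ 58.
Inner hash: even-index sum = 361 mod 256 = 105; odd-index sum = 363 mod 256 = 107 → 69 6b.
Outer input = (K'⊕opad) ∥ inner = 17 13 0d 0e 25 5c 5c ∥ 69 6b.
Outer hash (tag): even-index sum = 272 mod 256 = 16; odd-index sum = 230 mod 256 = 230 → 10 e6.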